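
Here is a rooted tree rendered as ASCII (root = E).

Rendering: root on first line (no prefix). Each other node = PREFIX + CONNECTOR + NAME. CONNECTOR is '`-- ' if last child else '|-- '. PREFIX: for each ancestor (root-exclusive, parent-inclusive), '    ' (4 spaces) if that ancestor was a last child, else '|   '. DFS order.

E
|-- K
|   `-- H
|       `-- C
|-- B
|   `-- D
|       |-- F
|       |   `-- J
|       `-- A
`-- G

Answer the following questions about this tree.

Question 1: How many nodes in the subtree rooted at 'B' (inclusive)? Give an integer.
Subtree rooted at B contains: A, B, D, F, J
Count = 5

Answer: 5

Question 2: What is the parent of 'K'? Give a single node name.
Answer: E

Derivation:
Scan adjacency: K appears as child of E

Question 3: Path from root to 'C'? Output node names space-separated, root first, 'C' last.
Walk down from root: E -> K -> H -> C

Answer: E K H C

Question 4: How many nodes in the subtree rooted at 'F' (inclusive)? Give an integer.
Answer: 2

Derivation:
Subtree rooted at F contains: F, J
Count = 2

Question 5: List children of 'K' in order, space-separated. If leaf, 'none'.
Answer: H

Derivation:
Node K's children (from adjacency): H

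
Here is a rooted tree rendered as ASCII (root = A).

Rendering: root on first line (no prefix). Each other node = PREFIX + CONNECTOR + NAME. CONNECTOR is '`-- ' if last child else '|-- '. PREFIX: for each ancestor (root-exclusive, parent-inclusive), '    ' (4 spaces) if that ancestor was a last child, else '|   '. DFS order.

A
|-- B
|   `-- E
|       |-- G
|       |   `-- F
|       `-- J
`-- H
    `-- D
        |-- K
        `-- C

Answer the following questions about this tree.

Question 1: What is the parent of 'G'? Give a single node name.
Answer: E

Derivation:
Scan adjacency: G appears as child of E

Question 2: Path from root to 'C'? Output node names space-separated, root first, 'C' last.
Walk down from root: A -> H -> D -> C

Answer: A H D C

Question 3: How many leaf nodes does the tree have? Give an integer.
Leaves (nodes with no children): C, F, J, K

Answer: 4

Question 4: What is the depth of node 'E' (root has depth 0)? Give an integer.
Path from root to E: A -> B -> E
Depth = number of edges = 2

Answer: 2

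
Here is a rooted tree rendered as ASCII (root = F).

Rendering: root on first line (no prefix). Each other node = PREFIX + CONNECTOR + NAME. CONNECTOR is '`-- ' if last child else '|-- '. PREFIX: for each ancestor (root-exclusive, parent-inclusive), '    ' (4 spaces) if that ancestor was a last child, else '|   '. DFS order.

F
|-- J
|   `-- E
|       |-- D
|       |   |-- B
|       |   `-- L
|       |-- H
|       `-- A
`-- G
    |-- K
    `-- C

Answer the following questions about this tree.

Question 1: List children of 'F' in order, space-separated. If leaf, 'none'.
Node F's children (from adjacency): J, G

Answer: J G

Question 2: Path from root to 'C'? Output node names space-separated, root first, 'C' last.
Walk down from root: F -> G -> C

Answer: F G C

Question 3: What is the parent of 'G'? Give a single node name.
Answer: F

Derivation:
Scan adjacency: G appears as child of F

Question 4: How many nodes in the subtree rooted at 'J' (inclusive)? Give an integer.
Answer: 7

Derivation:
Subtree rooted at J contains: A, B, D, E, H, J, L
Count = 7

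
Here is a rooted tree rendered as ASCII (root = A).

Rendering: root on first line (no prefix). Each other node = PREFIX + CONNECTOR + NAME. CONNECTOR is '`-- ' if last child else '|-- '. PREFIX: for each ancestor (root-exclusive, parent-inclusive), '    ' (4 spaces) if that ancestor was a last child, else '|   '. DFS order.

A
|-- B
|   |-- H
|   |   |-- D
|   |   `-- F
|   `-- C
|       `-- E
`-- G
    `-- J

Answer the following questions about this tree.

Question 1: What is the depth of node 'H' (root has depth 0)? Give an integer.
Path from root to H: A -> B -> H
Depth = number of edges = 2

Answer: 2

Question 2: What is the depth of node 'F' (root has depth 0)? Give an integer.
Path from root to F: A -> B -> H -> F
Depth = number of edges = 3

Answer: 3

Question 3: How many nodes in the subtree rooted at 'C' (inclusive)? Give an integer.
Answer: 2

Derivation:
Subtree rooted at C contains: C, E
Count = 2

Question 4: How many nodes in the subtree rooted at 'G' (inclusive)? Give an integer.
Answer: 2

Derivation:
Subtree rooted at G contains: G, J
Count = 2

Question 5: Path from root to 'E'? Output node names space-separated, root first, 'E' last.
Walk down from root: A -> B -> C -> E

Answer: A B C E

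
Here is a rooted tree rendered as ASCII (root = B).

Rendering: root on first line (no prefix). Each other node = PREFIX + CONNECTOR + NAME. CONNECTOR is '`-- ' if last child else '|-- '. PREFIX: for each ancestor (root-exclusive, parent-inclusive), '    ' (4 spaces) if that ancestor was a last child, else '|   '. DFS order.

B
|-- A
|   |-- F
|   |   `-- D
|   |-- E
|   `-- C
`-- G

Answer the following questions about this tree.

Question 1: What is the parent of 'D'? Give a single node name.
Scan adjacency: D appears as child of F

Answer: F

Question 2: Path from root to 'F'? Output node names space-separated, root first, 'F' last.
Answer: B A F

Derivation:
Walk down from root: B -> A -> F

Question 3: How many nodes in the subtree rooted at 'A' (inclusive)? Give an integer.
Answer: 5

Derivation:
Subtree rooted at A contains: A, C, D, E, F
Count = 5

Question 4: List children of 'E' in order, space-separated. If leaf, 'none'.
Answer: none

Derivation:
Node E's children (from adjacency): (leaf)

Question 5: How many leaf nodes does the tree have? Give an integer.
Leaves (nodes with no children): C, D, E, G

Answer: 4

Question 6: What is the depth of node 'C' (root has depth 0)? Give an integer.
Path from root to C: B -> A -> C
Depth = number of edges = 2

Answer: 2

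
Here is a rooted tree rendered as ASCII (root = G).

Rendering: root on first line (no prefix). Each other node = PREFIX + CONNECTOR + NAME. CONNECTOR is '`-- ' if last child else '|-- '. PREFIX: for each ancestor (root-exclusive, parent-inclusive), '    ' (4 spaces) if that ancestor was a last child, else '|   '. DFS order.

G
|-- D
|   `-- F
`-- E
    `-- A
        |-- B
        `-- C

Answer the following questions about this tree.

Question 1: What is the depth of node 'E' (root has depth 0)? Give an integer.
Path from root to E: G -> E
Depth = number of edges = 1

Answer: 1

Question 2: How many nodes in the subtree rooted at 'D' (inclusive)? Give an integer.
Subtree rooted at D contains: D, F
Count = 2

Answer: 2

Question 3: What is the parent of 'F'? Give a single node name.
Answer: D

Derivation:
Scan adjacency: F appears as child of D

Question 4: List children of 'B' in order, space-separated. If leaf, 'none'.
Answer: none

Derivation:
Node B's children (from adjacency): (leaf)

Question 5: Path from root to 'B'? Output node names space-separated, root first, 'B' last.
Answer: G E A B

Derivation:
Walk down from root: G -> E -> A -> B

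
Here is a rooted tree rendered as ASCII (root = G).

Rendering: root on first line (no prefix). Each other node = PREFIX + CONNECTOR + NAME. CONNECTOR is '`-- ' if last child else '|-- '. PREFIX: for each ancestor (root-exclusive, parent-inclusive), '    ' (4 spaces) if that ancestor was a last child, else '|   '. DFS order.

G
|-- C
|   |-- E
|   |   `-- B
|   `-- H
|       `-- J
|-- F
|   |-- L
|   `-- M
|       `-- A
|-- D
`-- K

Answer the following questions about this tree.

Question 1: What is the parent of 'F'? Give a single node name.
Scan adjacency: F appears as child of G

Answer: G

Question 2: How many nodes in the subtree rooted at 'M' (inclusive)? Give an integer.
Subtree rooted at M contains: A, M
Count = 2

Answer: 2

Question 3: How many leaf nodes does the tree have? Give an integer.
Answer: 6

Derivation:
Leaves (nodes with no children): A, B, D, J, K, L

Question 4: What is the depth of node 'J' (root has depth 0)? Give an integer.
Answer: 3

Derivation:
Path from root to J: G -> C -> H -> J
Depth = number of edges = 3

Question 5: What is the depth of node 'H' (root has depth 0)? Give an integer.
Path from root to H: G -> C -> H
Depth = number of edges = 2

Answer: 2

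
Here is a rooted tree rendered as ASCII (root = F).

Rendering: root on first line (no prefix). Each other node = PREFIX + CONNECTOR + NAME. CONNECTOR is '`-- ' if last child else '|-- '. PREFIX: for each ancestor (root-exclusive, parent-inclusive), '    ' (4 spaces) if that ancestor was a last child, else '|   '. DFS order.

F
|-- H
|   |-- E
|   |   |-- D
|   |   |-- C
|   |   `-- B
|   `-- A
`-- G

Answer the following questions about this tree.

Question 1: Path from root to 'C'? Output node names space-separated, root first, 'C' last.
Answer: F H E C

Derivation:
Walk down from root: F -> H -> E -> C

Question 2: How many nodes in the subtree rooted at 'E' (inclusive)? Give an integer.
Subtree rooted at E contains: B, C, D, E
Count = 4

Answer: 4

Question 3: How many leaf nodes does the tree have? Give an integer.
Leaves (nodes with no children): A, B, C, D, G

Answer: 5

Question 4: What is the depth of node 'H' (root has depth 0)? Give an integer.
Path from root to H: F -> H
Depth = number of edges = 1

Answer: 1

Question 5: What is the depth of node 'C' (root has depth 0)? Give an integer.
Answer: 3

Derivation:
Path from root to C: F -> H -> E -> C
Depth = number of edges = 3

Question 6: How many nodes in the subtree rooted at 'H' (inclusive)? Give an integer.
Answer: 6

Derivation:
Subtree rooted at H contains: A, B, C, D, E, H
Count = 6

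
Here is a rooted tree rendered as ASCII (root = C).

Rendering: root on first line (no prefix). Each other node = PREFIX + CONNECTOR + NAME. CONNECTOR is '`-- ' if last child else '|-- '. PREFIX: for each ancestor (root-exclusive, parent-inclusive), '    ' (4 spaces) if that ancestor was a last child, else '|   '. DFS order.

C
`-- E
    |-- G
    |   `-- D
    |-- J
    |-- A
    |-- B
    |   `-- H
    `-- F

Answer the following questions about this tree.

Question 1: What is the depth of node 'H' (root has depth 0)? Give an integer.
Answer: 3

Derivation:
Path from root to H: C -> E -> B -> H
Depth = number of edges = 3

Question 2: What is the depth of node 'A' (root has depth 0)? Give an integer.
Path from root to A: C -> E -> A
Depth = number of edges = 2

Answer: 2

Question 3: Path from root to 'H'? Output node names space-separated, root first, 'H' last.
Walk down from root: C -> E -> B -> H

Answer: C E B H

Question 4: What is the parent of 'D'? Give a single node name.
Scan adjacency: D appears as child of G

Answer: G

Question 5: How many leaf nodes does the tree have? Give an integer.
Leaves (nodes with no children): A, D, F, H, J

Answer: 5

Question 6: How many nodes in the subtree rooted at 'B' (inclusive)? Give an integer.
Answer: 2

Derivation:
Subtree rooted at B contains: B, H
Count = 2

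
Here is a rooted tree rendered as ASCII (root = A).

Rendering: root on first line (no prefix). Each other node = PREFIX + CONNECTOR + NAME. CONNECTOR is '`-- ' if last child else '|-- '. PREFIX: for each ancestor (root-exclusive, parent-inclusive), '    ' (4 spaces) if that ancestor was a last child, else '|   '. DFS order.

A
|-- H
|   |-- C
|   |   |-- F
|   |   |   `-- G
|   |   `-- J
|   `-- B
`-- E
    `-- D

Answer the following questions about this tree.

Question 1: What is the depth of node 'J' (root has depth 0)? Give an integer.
Answer: 3

Derivation:
Path from root to J: A -> H -> C -> J
Depth = number of edges = 3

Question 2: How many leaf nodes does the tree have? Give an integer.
Leaves (nodes with no children): B, D, G, J

Answer: 4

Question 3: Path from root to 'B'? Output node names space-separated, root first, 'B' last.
Walk down from root: A -> H -> B

Answer: A H B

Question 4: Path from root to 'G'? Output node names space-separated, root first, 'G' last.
Answer: A H C F G

Derivation:
Walk down from root: A -> H -> C -> F -> G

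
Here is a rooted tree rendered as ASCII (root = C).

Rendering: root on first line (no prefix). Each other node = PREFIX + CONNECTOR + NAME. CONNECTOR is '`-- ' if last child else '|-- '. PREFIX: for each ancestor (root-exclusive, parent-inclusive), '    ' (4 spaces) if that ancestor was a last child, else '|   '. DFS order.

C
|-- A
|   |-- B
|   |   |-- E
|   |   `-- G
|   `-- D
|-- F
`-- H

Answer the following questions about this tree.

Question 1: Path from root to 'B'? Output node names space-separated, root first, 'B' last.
Walk down from root: C -> A -> B

Answer: C A B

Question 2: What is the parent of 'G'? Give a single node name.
Scan adjacency: G appears as child of B

Answer: B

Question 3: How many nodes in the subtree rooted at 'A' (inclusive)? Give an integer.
Answer: 5

Derivation:
Subtree rooted at A contains: A, B, D, E, G
Count = 5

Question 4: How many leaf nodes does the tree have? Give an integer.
Leaves (nodes with no children): D, E, F, G, H

Answer: 5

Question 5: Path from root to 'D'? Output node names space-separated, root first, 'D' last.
Answer: C A D

Derivation:
Walk down from root: C -> A -> D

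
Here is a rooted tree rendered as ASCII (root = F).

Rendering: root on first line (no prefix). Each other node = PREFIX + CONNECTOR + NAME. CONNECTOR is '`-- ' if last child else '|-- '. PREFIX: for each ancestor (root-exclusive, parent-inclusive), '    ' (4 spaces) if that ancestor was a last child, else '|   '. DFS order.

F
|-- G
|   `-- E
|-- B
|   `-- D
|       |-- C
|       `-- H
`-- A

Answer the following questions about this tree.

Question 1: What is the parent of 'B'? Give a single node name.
Answer: F

Derivation:
Scan adjacency: B appears as child of F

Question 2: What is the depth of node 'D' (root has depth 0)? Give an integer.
Path from root to D: F -> B -> D
Depth = number of edges = 2

Answer: 2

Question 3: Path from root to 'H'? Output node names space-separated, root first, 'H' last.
Walk down from root: F -> B -> D -> H

Answer: F B D H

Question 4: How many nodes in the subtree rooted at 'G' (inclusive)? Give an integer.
Answer: 2

Derivation:
Subtree rooted at G contains: E, G
Count = 2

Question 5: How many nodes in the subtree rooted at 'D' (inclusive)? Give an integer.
Subtree rooted at D contains: C, D, H
Count = 3

Answer: 3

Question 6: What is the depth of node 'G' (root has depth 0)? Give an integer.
Path from root to G: F -> G
Depth = number of edges = 1

Answer: 1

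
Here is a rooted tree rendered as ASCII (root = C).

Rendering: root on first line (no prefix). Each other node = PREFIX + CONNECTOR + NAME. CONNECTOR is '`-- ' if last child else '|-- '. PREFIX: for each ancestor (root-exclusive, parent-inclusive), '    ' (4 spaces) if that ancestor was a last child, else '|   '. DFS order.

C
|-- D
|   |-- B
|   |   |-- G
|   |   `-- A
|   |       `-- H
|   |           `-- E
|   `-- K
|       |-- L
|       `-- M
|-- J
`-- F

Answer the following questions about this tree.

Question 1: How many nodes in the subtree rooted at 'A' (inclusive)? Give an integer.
Answer: 3

Derivation:
Subtree rooted at A contains: A, E, H
Count = 3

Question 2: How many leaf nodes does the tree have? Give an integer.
Answer: 6

Derivation:
Leaves (nodes with no children): E, F, G, J, L, M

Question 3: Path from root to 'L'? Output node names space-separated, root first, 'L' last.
Walk down from root: C -> D -> K -> L

Answer: C D K L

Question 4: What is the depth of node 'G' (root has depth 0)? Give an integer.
Path from root to G: C -> D -> B -> G
Depth = number of edges = 3

Answer: 3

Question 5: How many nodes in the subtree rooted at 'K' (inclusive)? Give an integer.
Subtree rooted at K contains: K, L, M
Count = 3

Answer: 3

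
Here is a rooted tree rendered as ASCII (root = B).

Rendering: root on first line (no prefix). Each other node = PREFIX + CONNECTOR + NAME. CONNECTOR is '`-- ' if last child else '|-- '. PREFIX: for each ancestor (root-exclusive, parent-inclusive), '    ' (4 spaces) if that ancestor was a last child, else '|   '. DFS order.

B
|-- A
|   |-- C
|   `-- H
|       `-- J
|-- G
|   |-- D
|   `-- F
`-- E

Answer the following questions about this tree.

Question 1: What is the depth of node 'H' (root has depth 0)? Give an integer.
Answer: 2

Derivation:
Path from root to H: B -> A -> H
Depth = number of edges = 2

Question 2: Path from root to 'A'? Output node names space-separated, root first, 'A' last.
Answer: B A

Derivation:
Walk down from root: B -> A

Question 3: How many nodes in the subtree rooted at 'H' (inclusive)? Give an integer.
Subtree rooted at H contains: H, J
Count = 2

Answer: 2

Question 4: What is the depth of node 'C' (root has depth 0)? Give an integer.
Answer: 2

Derivation:
Path from root to C: B -> A -> C
Depth = number of edges = 2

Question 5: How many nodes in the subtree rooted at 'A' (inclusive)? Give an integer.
Answer: 4

Derivation:
Subtree rooted at A contains: A, C, H, J
Count = 4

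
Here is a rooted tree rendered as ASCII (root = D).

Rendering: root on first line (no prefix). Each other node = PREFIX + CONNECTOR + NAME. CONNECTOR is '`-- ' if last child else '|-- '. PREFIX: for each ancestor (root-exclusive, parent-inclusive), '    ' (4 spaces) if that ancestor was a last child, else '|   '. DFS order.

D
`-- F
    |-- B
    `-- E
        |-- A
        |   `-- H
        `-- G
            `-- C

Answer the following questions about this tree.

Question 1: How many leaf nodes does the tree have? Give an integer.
Answer: 3

Derivation:
Leaves (nodes with no children): B, C, H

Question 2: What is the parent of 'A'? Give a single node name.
Answer: E

Derivation:
Scan adjacency: A appears as child of E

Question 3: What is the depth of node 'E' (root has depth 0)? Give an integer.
Answer: 2

Derivation:
Path from root to E: D -> F -> E
Depth = number of edges = 2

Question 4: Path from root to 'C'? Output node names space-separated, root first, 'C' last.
Walk down from root: D -> F -> E -> G -> C

Answer: D F E G C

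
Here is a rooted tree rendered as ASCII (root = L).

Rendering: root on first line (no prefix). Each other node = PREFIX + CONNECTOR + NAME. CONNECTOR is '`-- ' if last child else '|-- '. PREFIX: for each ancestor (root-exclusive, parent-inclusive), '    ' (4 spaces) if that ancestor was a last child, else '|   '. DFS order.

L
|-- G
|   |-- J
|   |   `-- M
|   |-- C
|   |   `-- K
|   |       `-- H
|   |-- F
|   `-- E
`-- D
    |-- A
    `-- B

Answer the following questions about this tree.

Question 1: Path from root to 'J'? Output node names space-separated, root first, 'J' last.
Walk down from root: L -> G -> J

Answer: L G J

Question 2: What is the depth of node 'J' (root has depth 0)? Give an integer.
Answer: 2

Derivation:
Path from root to J: L -> G -> J
Depth = number of edges = 2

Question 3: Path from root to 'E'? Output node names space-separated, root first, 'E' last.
Answer: L G E

Derivation:
Walk down from root: L -> G -> E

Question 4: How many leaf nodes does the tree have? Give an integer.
Leaves (nodes with no children): A, B, E, F, H, M

Answer: 6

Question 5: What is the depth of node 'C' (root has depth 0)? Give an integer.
Path from root to C: L -> G -> C
Depth = number of edges = 2

Answer: 2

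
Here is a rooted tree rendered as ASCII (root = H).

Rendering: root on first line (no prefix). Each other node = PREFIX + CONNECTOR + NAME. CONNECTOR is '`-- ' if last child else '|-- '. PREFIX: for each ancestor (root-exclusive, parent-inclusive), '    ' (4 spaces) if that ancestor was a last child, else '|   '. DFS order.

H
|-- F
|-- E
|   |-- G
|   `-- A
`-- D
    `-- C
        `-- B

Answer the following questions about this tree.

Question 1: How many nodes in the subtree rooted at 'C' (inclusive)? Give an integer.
Subtree rooted at C contains: B, C
Count = 2

Answer: 2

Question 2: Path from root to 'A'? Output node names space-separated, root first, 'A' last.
Walk down from root: H -> E -> A

Answer: H E A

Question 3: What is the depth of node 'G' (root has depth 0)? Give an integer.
Path from root to G: H -> E -> G
Depth = number of edges = 2

Answer: 2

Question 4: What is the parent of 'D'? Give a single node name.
Answer: H

Derivation:
Scan adjacency: D appears as child of H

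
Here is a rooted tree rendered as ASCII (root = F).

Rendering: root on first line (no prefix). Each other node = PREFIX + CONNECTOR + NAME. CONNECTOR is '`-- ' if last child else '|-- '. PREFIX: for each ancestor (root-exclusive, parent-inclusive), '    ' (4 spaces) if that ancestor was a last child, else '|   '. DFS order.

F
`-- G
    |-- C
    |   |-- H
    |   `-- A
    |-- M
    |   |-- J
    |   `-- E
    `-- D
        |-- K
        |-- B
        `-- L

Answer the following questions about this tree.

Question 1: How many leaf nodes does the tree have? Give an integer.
Answer: 7

Derivation:
Leaves (nodes with no children): A, B, E, H, J, K, L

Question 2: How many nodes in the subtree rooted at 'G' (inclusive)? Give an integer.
Subtree rooted at G contains: A, B, C, D, E, G, H, J, K, L, M
Count = 11

Answer: 11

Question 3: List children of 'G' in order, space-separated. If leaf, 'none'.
Answer: C M D

Derivation:
Node G's children (from adjacency): C, M, D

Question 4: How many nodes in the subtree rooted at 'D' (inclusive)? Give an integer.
Subtree rooted at D contains: B, D, K, L
Count = 4

Answer: 4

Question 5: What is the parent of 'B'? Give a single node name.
Scan adjacency: B appears as child of D

Answer: D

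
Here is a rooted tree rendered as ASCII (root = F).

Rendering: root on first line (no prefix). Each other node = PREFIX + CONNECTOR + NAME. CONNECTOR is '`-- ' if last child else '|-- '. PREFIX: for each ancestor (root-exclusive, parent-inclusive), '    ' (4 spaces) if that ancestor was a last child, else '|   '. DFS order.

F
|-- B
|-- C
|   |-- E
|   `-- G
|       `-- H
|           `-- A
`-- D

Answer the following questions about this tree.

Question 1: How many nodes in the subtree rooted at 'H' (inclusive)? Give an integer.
Answer: 2

Derivation:
Subtree rooted at H contains: A, H
Count = 2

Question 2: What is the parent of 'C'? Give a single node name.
Scan adjacency: C appears as child of F

Answer: F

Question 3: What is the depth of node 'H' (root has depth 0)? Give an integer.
Path from root to H: F -> C -> G -> H
Depth = number of edges = 3

Answer: 3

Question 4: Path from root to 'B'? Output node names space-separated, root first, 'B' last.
Answer: F B

Derivation:
Walk down from root: F -> B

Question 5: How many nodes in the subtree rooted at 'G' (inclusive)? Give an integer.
Answer: 3

Derivation:
Subtree rooted at G contains: A, G, H
Count = 3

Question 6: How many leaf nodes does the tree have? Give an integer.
Answer: 4

Derivation:
Leaves (nodes with no children): A, B, D, E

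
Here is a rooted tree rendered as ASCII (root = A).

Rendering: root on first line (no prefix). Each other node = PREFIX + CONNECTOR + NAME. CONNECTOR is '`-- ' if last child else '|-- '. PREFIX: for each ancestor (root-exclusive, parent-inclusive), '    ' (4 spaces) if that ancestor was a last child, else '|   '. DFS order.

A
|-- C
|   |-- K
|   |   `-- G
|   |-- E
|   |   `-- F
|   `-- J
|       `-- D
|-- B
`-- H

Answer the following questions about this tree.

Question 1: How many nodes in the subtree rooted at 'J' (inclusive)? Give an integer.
Answer: 2

Derivation:
Subtree rooted at J contains: D, J
Count = 2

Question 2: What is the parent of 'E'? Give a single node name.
Scan adjacency: E appears as child of C

Answer: C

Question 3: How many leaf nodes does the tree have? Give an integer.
Leaves (nodes with no children): B, D, F, G, H

Answer: 5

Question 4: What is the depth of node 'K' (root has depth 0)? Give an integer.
Path from root to K: A -> C -> K
Depth = number of edges = 2

Answer: 2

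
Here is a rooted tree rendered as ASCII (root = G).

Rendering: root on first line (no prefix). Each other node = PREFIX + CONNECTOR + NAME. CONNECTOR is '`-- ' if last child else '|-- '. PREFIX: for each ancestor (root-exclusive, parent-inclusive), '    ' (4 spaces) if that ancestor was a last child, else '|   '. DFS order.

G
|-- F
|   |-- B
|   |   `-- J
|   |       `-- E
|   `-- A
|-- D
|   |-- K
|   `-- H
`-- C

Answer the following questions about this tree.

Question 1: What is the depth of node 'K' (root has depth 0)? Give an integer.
Answer: 2

Derivation:
Path from root to K: G -> D -> K
Depth = number of edges = 2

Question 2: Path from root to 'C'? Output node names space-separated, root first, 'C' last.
Walk down from root: G -> C

Answer: G C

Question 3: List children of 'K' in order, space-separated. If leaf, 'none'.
Node K's children (from adjacency): (leaf)

Answer: none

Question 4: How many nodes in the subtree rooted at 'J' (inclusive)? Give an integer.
Answer: 2

Derivation:
Subtree rooted at J contains: E, J
Count = 2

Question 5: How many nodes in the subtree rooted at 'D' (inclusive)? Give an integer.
Subtree rooted at D contains: D, H, K
Count = 3

Answer: 3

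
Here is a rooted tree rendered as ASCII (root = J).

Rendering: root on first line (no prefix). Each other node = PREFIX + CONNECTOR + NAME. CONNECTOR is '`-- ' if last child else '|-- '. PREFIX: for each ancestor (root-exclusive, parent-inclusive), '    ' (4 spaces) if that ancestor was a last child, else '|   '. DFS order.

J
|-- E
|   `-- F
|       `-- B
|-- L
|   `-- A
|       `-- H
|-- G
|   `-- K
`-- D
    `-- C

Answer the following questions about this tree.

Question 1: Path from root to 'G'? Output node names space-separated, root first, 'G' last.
Walk down from root: J -> G

Answer: J G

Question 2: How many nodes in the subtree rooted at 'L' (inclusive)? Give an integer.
Answer: 3

Derivation:
Subtree rooted at L contains: A, H, L
Count = 3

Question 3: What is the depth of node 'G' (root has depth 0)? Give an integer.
Answer: 1

Derivation:
Path from root to G: J -> G
Depth = number of edges = 1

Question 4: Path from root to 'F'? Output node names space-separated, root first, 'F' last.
Answer: J E F

Derivation:
Walk down from root: J -> E -> F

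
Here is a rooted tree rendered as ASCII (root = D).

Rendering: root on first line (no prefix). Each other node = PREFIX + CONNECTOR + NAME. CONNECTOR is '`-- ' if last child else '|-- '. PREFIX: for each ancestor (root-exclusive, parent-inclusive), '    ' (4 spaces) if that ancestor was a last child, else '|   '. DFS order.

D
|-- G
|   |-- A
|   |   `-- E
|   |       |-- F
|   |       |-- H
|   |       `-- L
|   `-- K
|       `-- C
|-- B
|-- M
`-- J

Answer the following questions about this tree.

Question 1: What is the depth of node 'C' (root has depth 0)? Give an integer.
Answer: 3

Derivation:
Path from root to C: D -> G -> K -> C
Depth = number of edges = 3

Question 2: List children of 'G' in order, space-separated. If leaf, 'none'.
Answer: A K

Derivation:
Node G's children (from adjacency): A, K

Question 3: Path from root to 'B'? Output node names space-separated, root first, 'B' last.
Walk down from root: D -> B

Answer: D B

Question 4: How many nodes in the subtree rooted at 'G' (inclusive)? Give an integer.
Subtree rooted at G contains: A, C, E, F, G, H, K, L
Count = 8

Answer: 8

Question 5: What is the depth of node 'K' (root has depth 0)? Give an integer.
Answer: 2

Derivation:
Path from root to K: D -> G -> K
Depth = number of edges = 2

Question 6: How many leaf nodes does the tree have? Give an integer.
Leaves (nodes with no children): B, C, F, H, J, L, M

Answer: 7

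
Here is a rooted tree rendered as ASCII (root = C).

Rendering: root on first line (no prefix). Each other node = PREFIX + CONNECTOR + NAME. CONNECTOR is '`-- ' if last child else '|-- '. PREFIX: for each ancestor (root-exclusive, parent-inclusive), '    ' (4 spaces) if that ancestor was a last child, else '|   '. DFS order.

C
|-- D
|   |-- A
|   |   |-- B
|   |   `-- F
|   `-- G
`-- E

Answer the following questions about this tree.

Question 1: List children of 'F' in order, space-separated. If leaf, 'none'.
Answer: none

Derivation:
Node F's children (from adjacency): (leaf)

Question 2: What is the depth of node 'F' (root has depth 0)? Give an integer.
Answer: 3

Derivation:
Path from root to F: C -> D -> A -> F
Depth = number of edges = 3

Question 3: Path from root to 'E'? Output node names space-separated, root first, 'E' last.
Walk down from root: C -> E

Answer: C E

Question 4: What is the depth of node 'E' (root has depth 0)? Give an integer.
Answer: 1

Derivation:
Path from root to E: C -> E
Depth = number of edges = 1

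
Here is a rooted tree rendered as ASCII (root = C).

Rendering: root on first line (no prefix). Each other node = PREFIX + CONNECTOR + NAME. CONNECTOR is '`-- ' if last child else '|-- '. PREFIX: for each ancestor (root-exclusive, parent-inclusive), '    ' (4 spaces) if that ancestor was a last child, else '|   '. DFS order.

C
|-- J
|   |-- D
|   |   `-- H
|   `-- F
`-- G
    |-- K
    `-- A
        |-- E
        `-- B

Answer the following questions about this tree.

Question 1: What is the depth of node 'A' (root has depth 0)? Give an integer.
Answer: 2

Derivation:
Path from root to A: C -> G -> A
Depth = number of edges = 2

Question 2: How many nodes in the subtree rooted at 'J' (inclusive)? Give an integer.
Answer: 4

Derivation:
Subtree rooted at J contains: D, F, H, J
Count = 4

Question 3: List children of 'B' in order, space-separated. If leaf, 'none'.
Answer: none

Derivation:
Node B's children (from adjacency): (leaf)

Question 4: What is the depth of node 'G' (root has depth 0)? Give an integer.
Answer: 1

Derivation:
Path from root to G: C -> G
Depth = number of edges = 1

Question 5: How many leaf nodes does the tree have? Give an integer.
Answer: 5

Derivation:
Leaves (nodes with no children): B, E, F, H, K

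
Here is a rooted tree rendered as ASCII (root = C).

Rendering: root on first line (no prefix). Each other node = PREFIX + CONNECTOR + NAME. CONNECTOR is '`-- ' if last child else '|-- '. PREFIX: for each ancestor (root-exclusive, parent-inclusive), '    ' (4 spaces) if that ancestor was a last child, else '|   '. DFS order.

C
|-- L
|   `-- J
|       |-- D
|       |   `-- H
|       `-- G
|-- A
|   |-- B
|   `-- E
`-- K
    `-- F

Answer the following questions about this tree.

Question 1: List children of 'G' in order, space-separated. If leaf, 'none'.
Node G's children (from adjacency): (leaf)

Answer: none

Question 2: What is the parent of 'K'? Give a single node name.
Scan adjacency: K appears as child of C

Answer: C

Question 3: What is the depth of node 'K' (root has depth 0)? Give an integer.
Answer: 1

Derivation:
Path from root to K: C -> K
Depth = number of edges = 1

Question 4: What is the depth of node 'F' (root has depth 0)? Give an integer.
Path from root to F: C -> K -> F
Depth = number of edges = 2

Answer: 2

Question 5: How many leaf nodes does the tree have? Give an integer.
Leaves (nodes with no children): B, E, F, G, H

Answer: 5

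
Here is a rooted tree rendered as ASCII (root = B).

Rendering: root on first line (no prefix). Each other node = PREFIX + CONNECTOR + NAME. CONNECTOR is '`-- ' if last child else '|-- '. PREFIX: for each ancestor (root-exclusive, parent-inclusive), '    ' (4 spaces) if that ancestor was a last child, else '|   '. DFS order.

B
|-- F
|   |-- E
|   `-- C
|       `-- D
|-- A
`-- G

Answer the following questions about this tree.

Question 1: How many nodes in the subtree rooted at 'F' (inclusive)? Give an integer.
Subtree rooted at F contains: C, D, E, F
Count = 4

Answer: 4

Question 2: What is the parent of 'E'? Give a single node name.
Answer: F

Derivation:
Scan adjacency: E appears as child of F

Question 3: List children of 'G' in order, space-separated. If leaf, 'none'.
Node G's children (from adjacency): (leaf)

Answer: none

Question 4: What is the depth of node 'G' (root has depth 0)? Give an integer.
Path from root to G: B -> G
Depth = number of edges = 1

Answer: 1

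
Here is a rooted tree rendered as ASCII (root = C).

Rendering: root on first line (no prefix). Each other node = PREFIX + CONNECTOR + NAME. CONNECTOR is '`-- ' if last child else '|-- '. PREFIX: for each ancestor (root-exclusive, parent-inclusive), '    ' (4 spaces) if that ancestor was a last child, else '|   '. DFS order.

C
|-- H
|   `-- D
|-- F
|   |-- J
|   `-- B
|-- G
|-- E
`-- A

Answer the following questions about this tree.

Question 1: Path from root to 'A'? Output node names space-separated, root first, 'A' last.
Walk down from root: C -> A

Answer: C A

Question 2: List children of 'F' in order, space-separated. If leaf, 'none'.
Answer: J B

Derivation:
Node F's children (from adjacency): J, B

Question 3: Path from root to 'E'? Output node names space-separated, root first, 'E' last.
Walk down from root: C -> E

Answer: C E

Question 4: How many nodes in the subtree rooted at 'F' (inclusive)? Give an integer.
Subtree rooted at F contains: B, F, J
Count = 3

Answer: 3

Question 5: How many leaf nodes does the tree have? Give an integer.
Answer: 6

Derivation:
Leaves (nodes with no children): A, B, D, E, G, J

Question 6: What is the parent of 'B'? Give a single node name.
Answer: F

Derivation:
Scan adjacency: B appears as child of F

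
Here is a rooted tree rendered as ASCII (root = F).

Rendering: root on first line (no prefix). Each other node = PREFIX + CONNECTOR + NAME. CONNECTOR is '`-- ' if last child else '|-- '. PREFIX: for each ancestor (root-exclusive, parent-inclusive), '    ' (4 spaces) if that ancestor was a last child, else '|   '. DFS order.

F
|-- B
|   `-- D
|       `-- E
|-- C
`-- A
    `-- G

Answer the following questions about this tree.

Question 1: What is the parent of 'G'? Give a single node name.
Answer: A

Derivation:
Scan adjacency: G appears as child of A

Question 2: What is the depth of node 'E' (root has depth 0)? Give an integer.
Answer: 3

Derivation:
Path from root to E: F -> B -> D -> E
Depth = number of edges = 3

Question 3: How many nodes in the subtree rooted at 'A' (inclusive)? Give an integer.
Subtree rooted at A contains: A, G
Count = 2

Answer: 2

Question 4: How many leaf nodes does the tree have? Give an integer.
Leaves (nodes with no children): C, E, G

Answer: 3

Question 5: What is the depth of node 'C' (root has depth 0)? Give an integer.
Answer: 1

Derivation:
Path from root to C: F -> C
Depth = number of edges = 1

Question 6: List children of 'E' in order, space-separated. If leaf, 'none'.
Answer: none

Derivation:
Node E's children (from adjacency): (leaf)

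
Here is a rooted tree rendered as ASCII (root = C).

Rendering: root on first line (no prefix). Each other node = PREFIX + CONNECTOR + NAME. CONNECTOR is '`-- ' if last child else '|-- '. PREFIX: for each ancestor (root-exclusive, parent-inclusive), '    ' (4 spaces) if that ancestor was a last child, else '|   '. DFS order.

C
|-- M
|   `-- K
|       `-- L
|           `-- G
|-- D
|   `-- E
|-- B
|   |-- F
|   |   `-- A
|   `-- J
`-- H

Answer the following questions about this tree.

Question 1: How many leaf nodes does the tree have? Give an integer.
Answer: 5

Derivation:
Leaves (nodes with no children): A, E, G, H, J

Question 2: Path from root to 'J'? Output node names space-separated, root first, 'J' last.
Walk down from root: C -> B -> J

Answer: C B J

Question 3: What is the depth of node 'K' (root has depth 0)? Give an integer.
Answer: 2

Derivation:
Path from root to K: C -> M -> K
Depth = number of edges = 2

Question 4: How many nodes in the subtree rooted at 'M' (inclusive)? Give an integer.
Subtree rooted at M contains: G, K, L, M
Count = 4

Answer: 4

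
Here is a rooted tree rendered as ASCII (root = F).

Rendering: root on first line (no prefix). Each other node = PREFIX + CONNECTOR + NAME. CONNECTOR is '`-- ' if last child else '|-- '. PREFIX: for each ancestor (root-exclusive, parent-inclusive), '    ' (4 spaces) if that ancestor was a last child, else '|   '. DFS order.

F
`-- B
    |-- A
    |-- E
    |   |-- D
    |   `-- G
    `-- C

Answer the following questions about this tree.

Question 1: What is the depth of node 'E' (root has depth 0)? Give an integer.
Answer: 2

Derivation:
Path from root to E: F -> B -> E
Depth = number of edges = 2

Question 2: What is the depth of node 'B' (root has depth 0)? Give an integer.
Path from root to B: F -> B
Depth = number of edges = 1

Answer: 1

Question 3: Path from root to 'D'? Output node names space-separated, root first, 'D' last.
Walk down from root: F -> B -> E -> D

Answer: F B E D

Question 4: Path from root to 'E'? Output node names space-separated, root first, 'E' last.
Answer: F B E

Derivation:
Walk down from root: F -> B -> E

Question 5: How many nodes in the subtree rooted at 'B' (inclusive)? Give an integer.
Answer: 6

Derivation:
Subtree rooted at B contains: A, B, C, D, E, G
Count = 6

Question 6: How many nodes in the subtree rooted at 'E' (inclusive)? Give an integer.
Subtree rooted at E contains: D, E, G
Count = 3

Answer: 3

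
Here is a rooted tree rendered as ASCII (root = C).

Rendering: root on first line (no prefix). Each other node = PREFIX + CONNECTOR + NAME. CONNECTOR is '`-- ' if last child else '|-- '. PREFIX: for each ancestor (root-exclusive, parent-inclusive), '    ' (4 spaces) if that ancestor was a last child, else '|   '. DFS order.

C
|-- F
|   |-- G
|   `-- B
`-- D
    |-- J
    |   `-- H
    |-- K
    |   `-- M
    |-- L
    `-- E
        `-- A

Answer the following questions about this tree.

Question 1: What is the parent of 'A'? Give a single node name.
Scan adjacency: A appears as child of E

Answer: E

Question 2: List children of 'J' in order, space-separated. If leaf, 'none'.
Answer: H

Derivation:
Node J's children (from adjacency): H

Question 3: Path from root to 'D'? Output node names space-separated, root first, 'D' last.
Answer: C D

Derivation:
Walk down from root: C -> D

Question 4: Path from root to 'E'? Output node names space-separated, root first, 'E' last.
Answer: C D E

Derivation:
Walk down from root: C -> D -> E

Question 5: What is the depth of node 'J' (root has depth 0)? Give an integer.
Path from root to J: C -> D -> J
Depth = number of edges = 2

Answer: 2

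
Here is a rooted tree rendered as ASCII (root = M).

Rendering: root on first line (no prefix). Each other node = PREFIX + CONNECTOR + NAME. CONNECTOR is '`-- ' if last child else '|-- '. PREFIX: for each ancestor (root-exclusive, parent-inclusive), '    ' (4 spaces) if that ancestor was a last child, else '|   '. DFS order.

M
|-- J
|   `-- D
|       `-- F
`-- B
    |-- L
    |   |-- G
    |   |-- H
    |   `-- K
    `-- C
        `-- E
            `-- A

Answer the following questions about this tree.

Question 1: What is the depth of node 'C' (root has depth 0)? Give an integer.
Answer: 2

Derivation:
Path from root to C: M -> B -> C
Depth = number of edges = 2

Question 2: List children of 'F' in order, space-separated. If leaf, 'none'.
Node F's children (from adjacency): (leaf)

Answer: none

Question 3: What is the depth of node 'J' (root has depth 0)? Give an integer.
Path from root to J: M -> J
Depth = number of edges = 1

Answer: 1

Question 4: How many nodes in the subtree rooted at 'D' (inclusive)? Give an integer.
Answer: 2

Derivation:
Subtree rooted at D contains: D, F
Count = 2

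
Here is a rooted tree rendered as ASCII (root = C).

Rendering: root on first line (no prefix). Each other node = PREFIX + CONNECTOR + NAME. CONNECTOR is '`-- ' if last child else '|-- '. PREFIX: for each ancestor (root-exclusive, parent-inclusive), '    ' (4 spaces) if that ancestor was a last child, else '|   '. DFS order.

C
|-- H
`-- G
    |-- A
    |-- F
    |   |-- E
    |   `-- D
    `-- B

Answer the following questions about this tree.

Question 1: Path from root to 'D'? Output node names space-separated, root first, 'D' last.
Answer: C G F D

Derivation:
Walk down from root: C -> G -> F -> D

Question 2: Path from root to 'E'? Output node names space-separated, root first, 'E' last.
Walk down from root: C -> G -> F -> E

Answer: C G F E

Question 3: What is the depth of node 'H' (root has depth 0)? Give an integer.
Path from root to H: C -> H
Depth = number of edges = 1

Answer: 1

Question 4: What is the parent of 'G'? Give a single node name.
Answer: C

Derivation:
Scan adjacency: G appears as child of C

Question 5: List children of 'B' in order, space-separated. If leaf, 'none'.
Answer: none

Derivation:
Node B's children (from adjacency): (leaf)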